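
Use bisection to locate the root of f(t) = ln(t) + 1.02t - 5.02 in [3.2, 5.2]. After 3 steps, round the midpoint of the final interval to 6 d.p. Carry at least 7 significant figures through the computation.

3.575000

f(3.200000) = -0.592849, f(5.200000) = 1.932659 (opposite signs)
step 1: m = 4.200000, f(m) = 0.699085 > 0 → root in [3.200000, 4.200000]
step 2: m = 3.700000, f(m) = 0.062333 > 0 → root in [3.200000, 3.700000]
step 3: m = 3.450000, f(m) = -0.262626 < 0 → root in [3.450000, 3.700000]
Midpoint of [3.450000, 3.700000] = 3.575000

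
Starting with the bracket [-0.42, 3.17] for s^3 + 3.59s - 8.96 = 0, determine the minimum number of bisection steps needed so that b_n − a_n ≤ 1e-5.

Initial width b − a = 3.17 − -0.42 = 3.590000.
After n steps the width is (b−a)/2^n; need (b−a)/2^n ≤ 1e-5.
So n ≥ log₂(3.590000/1e-5) = log₂(359000.0000) ≈ 18.4536.
Hence n = 19.

19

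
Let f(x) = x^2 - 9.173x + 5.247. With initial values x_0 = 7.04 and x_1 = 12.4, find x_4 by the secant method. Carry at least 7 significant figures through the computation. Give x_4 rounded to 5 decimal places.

Secant update: x_(k+1) = x_k − f(x_k)·(x_k − x_(k-1))/(f(x_k) − f(x_(k-1))).
f(x_0) = -9.769320, f(x_1) = 45.261800
x_2 = 12.400000 - (45.261800)·(12.400000 - 7.040000)/(45.261800 - (-9.769320)) = 7.991526; f(x_2) = -4.194778
x_3 = 7.991526 - (-4.194778)·(7.991526 - 12.400000)/(-4.194778 - (45.261800)) = 8.365442; f(x_3) = -1.508583
x_4 = 8.365442 - (-1.508583)·(8.365442 - 7.991526)/(-1.508583 - (-4.194778)) = 8.575435; f(x_4) = 0.122617

8.57543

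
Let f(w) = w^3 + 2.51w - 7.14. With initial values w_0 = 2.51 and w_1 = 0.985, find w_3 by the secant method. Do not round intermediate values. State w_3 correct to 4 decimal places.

f(w_0) = 14.973351, f(w_1) = -3.711978
w_2 = 0.985000 - (-3.711978)·(0.985000 - 2.510000)/(-3.711978 - (14.973351)) = 1.287952; f(w_2) = -1.770756
w_3 = 1.287952 - (-1.770756)·(1.287952 - 0.985000)/(-1.770756 - (-3.711978)) = 1.564301; f(w_3) = 0.614304

1.5643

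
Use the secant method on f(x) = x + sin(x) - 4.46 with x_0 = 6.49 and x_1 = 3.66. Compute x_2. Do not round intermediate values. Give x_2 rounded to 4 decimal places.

4.6984

Secant update: x_(k+1) = x_k − f(x_k)·(x_k − x_(k-1))/(f(x_k) − f(x_(k-1))).
f(x_0) = 2.235344, f(x_1) = -1.295497
x_2 = 3.660000 - (-1.295497)·(3.660000 - 6.490000)/(-1.295497 - (2.235344)) = 4.698353; f(x_2) = -0.761549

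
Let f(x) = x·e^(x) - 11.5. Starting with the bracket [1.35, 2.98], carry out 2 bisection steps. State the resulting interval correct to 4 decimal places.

[1.7575, 2.1650]

f(1.350000) = -6.292476, f(2.980000) = 47.169694 (opposite signs)
step 1: m = 2.165000, f(m) = 7.367113 > 0 → root in [1.350000, 2.165000]
step 2: m = 1.757500, f(m) = -1.310148 < 0 → root in [1.757500, 2.165000]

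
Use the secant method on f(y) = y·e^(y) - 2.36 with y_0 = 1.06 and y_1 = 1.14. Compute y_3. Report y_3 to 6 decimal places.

0.933345

Secant update: y_(k+1) = y_k − f(y_k)·(y_k − y_(k-1))/(f(y_k) − f(y_(k-1))).
f(y_0) = 0.699553, f(y_1) = 1.204516
y_2 = 1.140000 - (1.204516)·(1.140000 - 1.060000)/(1.204516 - (0.699553)) = 0.949171; f(y_2) = 0.092249
y_3 = 0.949171 - (0.092249)·(0.949171 - 1.140000)/(0.092249 - (1.204516)) = 0.933345; f(y_3) = 0.013495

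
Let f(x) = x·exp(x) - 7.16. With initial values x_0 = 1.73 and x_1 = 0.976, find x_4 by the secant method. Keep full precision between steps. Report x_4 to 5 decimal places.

Secant update: x_(k+1) = x_k − f(x_k)·(x_k − x_(k-1))/(f(x_k) − f(x_(k-1))).
f(x_0) = 2.598331, f(x_1) = -4.569872
x_2 = 0.976000 - (-4.569872)·(0.976000 - 1.730000)/(-4.569872 - (2.598331)) = 1.456690; f(x_2) = -0.908280
x_3 = 1.456690 - (-0.908280)·(1.456690 - 0.976000)/(-0.908280 - (-4.569872)) = 1.575928; f(x_3) = 0.459968
x_4 = 1.575928 - (0.459968)·(1.575928 - 1.456690)/(0.459968 - (-0.908280)) = 1.535843; f(x_4) = -0.025637

1.53584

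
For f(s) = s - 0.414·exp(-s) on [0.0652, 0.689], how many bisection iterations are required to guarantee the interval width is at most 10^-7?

Initial width b − a = 0.689 − 0.0652 = 0.623800.
After n steps the width is (b−a)/2^n; need (b−a)/2^n ≤ 10^-7.
So n ≥ log₂(0.623800/10^-7) = log₂(6238000.0000) ≈ 22.5727.
Hence n = 23.

23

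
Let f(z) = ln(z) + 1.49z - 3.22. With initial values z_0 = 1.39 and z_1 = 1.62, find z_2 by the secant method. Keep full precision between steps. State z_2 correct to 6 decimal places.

f(z_0) = -0.819596, f(z_1) = -0.323774
z_2 = 1.620000 - (-0.323774)·(1.620000 - 1.390000)/(-0.323774 - (-0.819596)) = 1.770191; f(z_2) = -0.011328

1.770191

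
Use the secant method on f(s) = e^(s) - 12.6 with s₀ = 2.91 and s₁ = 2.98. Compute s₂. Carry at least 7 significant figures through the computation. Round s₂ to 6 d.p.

2.607242

Secant update: s_(k+1) = s_k − f(s_k)·(s_k − s_(k-1))/(f(s_k) − f(s_(k-1))).
f(s_0) = 5.756799, f(s_1) = 7.087817
s_2 = 2.980000 - (7.087817)·(2.980000 - 2.910000)/(7.087817 - (5.756799)) = 2.607242; f(s_2) = 0.961601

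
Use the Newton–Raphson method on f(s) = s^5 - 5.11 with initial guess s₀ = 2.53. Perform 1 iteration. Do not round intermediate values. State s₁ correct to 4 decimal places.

f'(s) = 5s⁴
s_0 = 2.530000: f = 98.547948, f' = 204.857604 → s_1 = 2.530000 - (98.547948)/(204.857604) = 2.048944

2.0489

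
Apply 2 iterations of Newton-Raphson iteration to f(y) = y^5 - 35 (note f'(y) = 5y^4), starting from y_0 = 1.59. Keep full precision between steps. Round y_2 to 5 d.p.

2.11670

y_0 = 1.590000: f = -24.837850, f' = 31.956448 → y_1 = 1.590000 - (-24.837850)/(31.956448) = 2.367241
y_1 = 2.367241: f = 39.338197, f' = 157.014450 → y_2 = 2.367241 - (39.338197)/(157.014450) = 2.116702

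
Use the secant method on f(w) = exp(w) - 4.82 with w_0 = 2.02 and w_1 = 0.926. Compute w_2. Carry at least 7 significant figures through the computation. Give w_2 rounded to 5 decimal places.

f(w_0) = 2.718325, f(w_1) = -2.295609
w_2 = 0.926000 - (-2.295609)·(0.926000 - 2.020000)/(-2.295609 - (2.718325)) = 1.426883; f(w_2) = -0.654304

1.42688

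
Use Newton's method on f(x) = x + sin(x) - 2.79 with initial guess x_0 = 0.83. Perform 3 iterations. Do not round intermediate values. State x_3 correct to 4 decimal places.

1.8205

f'(x) = 1 + cos(x)
x_0 = 0.830000: f = -1.222069, f' = 1.674876 → x_1 = 0.830000 - (-1.222069)/(1.674876) = 1.559647
x_1 = 1.559647: f = -0.230415, f' = 1.011149 → x_2 = 1.559647 - (-0.230415)/(1.011149) = 1.787522
x_2 = 1.787522: f = -0.025872, f' = 0.784967 → x_3 = 1.787522 - (-0.025872)/(0.784967) = 1.820480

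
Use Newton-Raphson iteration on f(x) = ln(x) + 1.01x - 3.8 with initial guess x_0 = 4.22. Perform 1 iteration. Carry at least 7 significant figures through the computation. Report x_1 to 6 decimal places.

2.694671

Newton update: x ← x − f(x)/f'(x).
f'(x) = 1/x + 1.01
x_0 = 4.220000: f = 1.902035, f' = 1.246967 → x_1 = 4.220000 - (1.902035)/(1.246967) = 2.694671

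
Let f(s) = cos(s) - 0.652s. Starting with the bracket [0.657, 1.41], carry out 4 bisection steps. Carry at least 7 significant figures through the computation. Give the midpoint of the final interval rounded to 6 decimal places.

0.915844

f(0.657000) = 0.363464, f(1.410000) = -0.759216 (opposite signs)
step 1: m = 1.033500, f(m) = -0.162027 < 0 → root in [0.657000, 1.033500]
step 2: m = 0.845250, f(m) = 0.112441 > 0 → root in [0.845250, 1.033500]
step 3: m = 0.939375, f(m) = -0.022180 < 0 → root in [0.845250, 0.939375]
step 4: m = 0.892313, f(m) = 0.045826 > 0 → root in [0.892313, 0.939375]
Midpoint of [0.892313, 0.939375] = 0.915844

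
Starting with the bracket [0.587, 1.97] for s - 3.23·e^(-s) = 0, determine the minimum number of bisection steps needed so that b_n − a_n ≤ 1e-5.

18

Initial width b − a = 1.97 − 0.587 = 1.383000.
After n steps the width is (b−a)/2^n; need (b−a)/2^n ≤ 1e-5.
So n ≥ log₂(1.383000/1e-5) = log₂(138300.0000) ≈ 17.0774.
Hence n = 18.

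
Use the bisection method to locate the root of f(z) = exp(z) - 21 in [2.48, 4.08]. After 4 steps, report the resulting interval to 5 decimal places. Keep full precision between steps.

[2.98000, 3.08000]

f(2.480000) = -9.058736, f(4.080000) = 38.145470 (opposite signs)
step 1: m = 3.280000, f(m) = 5.575773 > 0 → root in [2.480000, 3.280000]
step 2: m = 2.880000, f(m) = -3.185727 < 0 → root in [2.880000, 3.280000]
step 3: m = 3.080000, f(m) = 0.758402 > 0 → root in [2.880000, 3.080000]
step 4: m = 2.980000, f(m) = -1.312183 < 0 → root in [2.980000, 3.080000]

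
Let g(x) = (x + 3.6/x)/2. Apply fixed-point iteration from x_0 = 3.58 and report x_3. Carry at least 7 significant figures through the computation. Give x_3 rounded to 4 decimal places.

x_1 = g(3.580000) = 2.292793
x_2 = g(2.292793) = 1.931465
x_3 = g(1.931465) = 1.897668

1.8977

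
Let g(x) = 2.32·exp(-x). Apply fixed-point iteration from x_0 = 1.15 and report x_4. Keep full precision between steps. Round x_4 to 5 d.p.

x_1 = g(1.150000) = 0.734597
x_2 = g(0.734597) = 1.112901
x_3 = g(1.112901) = 0.762362
x_4 = g(0.762362) = 1.082426

1.08243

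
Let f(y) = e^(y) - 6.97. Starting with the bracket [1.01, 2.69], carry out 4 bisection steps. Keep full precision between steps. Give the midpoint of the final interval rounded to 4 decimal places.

f(1.010000) = -4.224399, f(2.690000) = 7.761676 (opposite signs)
step 1: m = 1.850000, f(m) = -0.610180 < 0 → root in [1.850000, 2.690000]
step 2: m = 2.270000, f(m) = 2.709401 > 0 → root in [1.850000, 2.270000]
step 3: m = 2.060000, f(m) = 0.875970 > 0 → root in [1.850000, 2.060000]
step 4: m = 1.955000, f(m) = 0.093919 > 0 → root in [1.850000, 1.955000]
Midpoint of [1.850000, 1.955000] = 1.902500

1.9025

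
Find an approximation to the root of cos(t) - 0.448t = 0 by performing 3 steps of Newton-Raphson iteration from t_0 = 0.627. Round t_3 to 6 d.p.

Newton update: t ← t − f(t)/f'(t).
f'(t) = -sin(t) - 0.448
t_0 = 0.627000: f = 0.528895, f' = -1.034718 → t_1 = 0.627000 - (0.528895)/(-1.034718) = 1.138149
t_1 = 1.138149: f = -0.090615, f' = -1.355859 → t_2 = 1.138149 - (-0.090615)/(-1.355859) = 1.071317
t_2 = 1.071317: f = -0.000981, f' = -1.325832 → t_3 = 1.071317 - (-0.000981)/(-1.325832) = 1.070577

1.070577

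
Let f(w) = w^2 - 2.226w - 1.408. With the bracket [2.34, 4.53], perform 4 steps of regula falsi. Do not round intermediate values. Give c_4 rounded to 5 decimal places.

f(2.340000) = -1.141240, f(4.530000) = 9.029120
step 1: c = 2.585745, f(c) = -0.477791 < 0 → new bracket [2.585745, 4.530000]
step 2: c = 2.683458, f(c) = -0.180431 < 0 → new bracket [2.683458, 4.530000]
step 3: c = 2.719635, f(c) = -0.065493 < 0 → new bracket [2.719635, 4.530000]
step 4: c = 2.732672, f(c) = -0.023432 < 0 → new bracket [2.732672, 4.530000]

2.73267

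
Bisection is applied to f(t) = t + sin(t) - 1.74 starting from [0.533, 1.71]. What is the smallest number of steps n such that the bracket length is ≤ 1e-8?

27

Initial width b − a = 1.71 − 0.533 = 1.177000.
After n steps the width is (b−a)/2^n; need (b−a)/2^n ≤ 1e-8.
So n ≥ log₂(1.177000/1e-8) = log₂(117700000.0000) ≈ 26.8105.
Hence n = 27.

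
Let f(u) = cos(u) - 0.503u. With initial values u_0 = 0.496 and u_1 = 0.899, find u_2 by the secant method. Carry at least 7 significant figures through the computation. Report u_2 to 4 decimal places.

Secant update: u_(k+1) = u_k − f(u_k)·(u_k − u_(k-1))/(f(u_k) − f(u_(k-1))).
f(u_0) = 0.630005, f(u_1) = 0.170196
u_2 = 0.899000 - (0.170196)·(0.899000 - 0.496000)/(0.170196 - (0.630005)) = 1.048168; f(u_2) = -0.028070

1.0482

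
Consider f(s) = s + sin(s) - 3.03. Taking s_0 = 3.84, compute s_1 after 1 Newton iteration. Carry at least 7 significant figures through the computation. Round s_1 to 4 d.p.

3.1267

f'(s) = 1 + cos(s)
s_0 = 3.840000: f = 0.167001, f' = 0.234133 → s_1 = 3.840000 - (0.167001)/(0.234133) = 3.126724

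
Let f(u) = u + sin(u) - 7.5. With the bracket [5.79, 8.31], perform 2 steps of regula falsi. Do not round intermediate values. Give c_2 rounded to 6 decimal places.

f(5.790000) = -2.183434, f(8.310000) = 1.707813
step 1: c = 7.204008, f(c) = 0.500107 > 0 → new bracket [5.790000, 7.204008]
step 2: c = 6.940492, f(c) = 0.051479 > 0 → new bracket [5.790000, 6.940492]

6.940492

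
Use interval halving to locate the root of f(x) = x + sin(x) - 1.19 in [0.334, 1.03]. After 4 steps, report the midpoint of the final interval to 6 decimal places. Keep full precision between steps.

0.616750

f(0.334000) = -0.528175, f(1.030000) = 0.697299 (opposite signs)
step 1: m = 0.682000, f(m) = 0.122347 > 0 → root in [0.334000, 0.682000]
step 2: m = 0.508000, f(m) = -0.195569 < 0 → root in [0.508000, 0.682000]
step 3: m = 0.595000, f(m) = -0.034491 < 0 → root in [0.595000, 0.682000]
step 4: m = 0.638500, f(m) = 0.044492 > 0 → root in [0.595000, 0.638500]
Midpoint of [0.595000, 0.638500] = 0.616750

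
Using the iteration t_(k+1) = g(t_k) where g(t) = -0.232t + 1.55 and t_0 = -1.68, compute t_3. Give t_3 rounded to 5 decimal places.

1.29481

t_1 = g(-1.680000) = 1.939760
t_2 = g(1.939760) = 1.099976
t_3 = g(1.099976) = 1.294806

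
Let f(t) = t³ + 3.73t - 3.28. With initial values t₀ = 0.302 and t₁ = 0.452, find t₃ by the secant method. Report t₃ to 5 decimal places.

0.75462

Secant update: t_(k+1) = t_k − f(t_k)·(t_k − t_(k-1))/(f(t_k) − f(t_(k-1))).
f(t_0) = -2.125996, f(t_1) = -1.501695
t_2 = 0.452000 - (-1.501695)·(0.452000 - 0.302000)/(-1.501695 - (-2.125996)) = 0.812810; f(t_2) = 0.288771
t_3 = 0.812810 - (0.288771)·(0.812810 - 0.452000)/(0.288771 - (-1.501695)) = 0.754617; f(t_3) = -0.035562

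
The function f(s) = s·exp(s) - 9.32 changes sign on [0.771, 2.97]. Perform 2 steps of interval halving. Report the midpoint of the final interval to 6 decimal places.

1.595625

f(0.771000) = -7.653154, f(2.970000) = 48.571001 (opposite signs)
step 1: m = 1.870500, f(m) = 2.822428 > 0 → root in [0.771000, 1.870500]
step 2: m = 1.320750, f(m) = -4.372167 < 0 → root in [1.320750, 1.870500]
Midpoint of [1.320750, 1.870500] = 1.595625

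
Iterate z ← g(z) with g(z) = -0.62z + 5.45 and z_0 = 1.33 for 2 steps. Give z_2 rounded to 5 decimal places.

2.58225

z_1 = g(1.330000) = 4.625400
z_2 = g(4.625400) = 2.582252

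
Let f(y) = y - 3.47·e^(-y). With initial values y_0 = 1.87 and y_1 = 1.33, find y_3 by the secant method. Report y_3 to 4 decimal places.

f(y_0) = 1.335191, f(y_1) = 0.412264
y_2 = 1.330000 - (0.412264)·(1.330000 - 1.870000)/(0.412264 - (1.335191)) = 1.088786; f(y_2) = -0.079301
y_3 = 1.088786 - (-0.079301)·(1.088786 - 1.330000)/(-0.079301 - (0.412264)) = 1.127700; f(y_3) = 0.004194

1.1277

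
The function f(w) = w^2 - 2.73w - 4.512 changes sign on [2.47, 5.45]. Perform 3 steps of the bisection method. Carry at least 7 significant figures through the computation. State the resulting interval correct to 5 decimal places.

[3.58750, 3.96000]

f(2.470000) = -5.154200, f(5.450000) = 10.312000 (opposite signs)
step 1: m = 3.960000, f(m) = 0.358800 > 0 → root in [2.470000, 3.960000]
step 2: m = 3.215000, f(m) = -2.952725 < 0 → root in [3.215000, 3.960000]
step 3: m = 3.587500, f(m) = -1.435719 < 0 → root in [3.587500, 3.960000]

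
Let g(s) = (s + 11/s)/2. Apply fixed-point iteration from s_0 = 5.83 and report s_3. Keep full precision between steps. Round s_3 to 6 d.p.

3.316840

s_1 = g(5.830000) = 3.858396
s_2 = g(3.858396) = 3.354661
s_3 = g(3.354661) = 3.316840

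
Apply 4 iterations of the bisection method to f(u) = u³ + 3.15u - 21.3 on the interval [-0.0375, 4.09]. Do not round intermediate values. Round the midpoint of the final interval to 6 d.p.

f(-0.037500) = -21.418178, f(4.090000) = 60.001429 (opposite signs)
step 1: m = 2.026250, f(m) = -6.598160 < 0 → root in [2.026250, 4.090000]
step 2: m = 3.058125, f(m) = 16.933072 > 0 → root in [2.026250, 3.058125]
step 3: m = 2.542187, f(m) = 3.137330 > 0 → root in [2.026250, 2.542187]
step 4: m = 2.284219, f(m) = -2.186445 < 0 → root in [2.284219, 2.542187]
Midpoint of [2.284219, 2.542187] = 2.413203

2.413203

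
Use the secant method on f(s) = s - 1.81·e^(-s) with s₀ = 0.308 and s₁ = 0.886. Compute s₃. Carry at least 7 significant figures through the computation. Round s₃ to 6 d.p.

0.807180

f(s_0) = -1.022197, f(s_1) = 0.139734
s_2 = 0.886000 - (0.139734)·(0.886000 - 0.308000)/(0.139734 - (-1.022197)) = 0.816490; f(s_2) = 0.016505
s_3 = 0.816490 - (0.016505)·(0.816490 - 0.886000)/(0.016505 - (0.139734)) = 0.807180; f(s_3) = -0.000288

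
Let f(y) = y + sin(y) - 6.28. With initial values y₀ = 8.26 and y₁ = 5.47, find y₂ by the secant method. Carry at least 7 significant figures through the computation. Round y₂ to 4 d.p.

6.4365

Secant update: y_(k+1) = y_k − f(y_k)·(y_k − y_(k-1))/(f(y_k) − f(y_(k-1))).
f(y_0) = 2.898701, f(y_1) = -1.536480
y_2 = 5.470000 - (-1.536480)·(5.470000 - 8.260000)/(-1.536480 - (2.898701)) = 6.436540; f(y_2) = 0.309294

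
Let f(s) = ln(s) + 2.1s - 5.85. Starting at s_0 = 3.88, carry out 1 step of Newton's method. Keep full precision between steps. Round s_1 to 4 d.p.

Newton update: s ← s − f(s)/f'(s).
f'(s) = 1/s + 2.1
s_0 = 3.880000: f = 3.653835, f' = 2.357732 → s_1 = 3.880000 - (3.653835)/(2.357732) = 2.330275

2.3303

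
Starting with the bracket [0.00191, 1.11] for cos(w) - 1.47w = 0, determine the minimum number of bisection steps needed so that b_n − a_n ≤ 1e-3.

Initial width b − a = 1.11 − 0.00191 = 1.108090.
After n steps the width is (b−a)/2^n; need (b−a)/2^n ≤ 1e-3.
So n ≥ log₂(1.108090/1e-3) = log₂(1108.0900) ≈ 10.1139.
Hence n = 11.

11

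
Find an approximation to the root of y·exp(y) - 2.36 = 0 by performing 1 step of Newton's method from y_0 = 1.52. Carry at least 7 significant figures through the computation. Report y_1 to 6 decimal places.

Newton update: y ← y − f(y)/f'(y).
f'(y) = (y + 1)·exp(y)
y_0 = 1.520000: f = 4.589782, f' = 11.522007 → y_1 = 1.520000 - (4.589782)/(11.522007) = 1.121651

1.121651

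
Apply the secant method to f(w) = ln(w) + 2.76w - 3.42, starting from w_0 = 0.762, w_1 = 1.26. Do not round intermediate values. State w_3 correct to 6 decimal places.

1.179327

f(w_0) = -1.588689, f(w_1) = 0.288712
w_2 = 1.260000 - (0.288712)·(1.260000 - 0.762000)/(0.288712 - (-1.588689)) = 1.183416; f(w_2) = 0.014634
w_3 = 1.183416 - (0.014634)·(1.183416 - 1.260000)/(0.014634 - (0.288712)) = 1.179327; f(w_3) = -0.000113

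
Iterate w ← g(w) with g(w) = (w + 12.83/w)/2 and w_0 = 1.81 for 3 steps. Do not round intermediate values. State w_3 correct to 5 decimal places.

3.58287

w_1 = g(1.810000) = 4.449199
w_2 = g(4.449199) = 3.666432
w_3 = g(3.666432) = 3.582873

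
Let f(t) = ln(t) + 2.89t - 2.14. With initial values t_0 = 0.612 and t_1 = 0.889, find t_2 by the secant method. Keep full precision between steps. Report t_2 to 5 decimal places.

Secant update: t_(k+1) = t_k − f(t_k)·(t_k − t_(k-1))/(f(t_k) − f(t_(k-1))).
f(t_0) = -0.862343, f(t_1) = 0.311552
t_2 = 0.889000 - (0.311552)·(0.889000 - 0.612000)/(0.311552 - (-0.862343)) = 0.815484; f(t_2) = 0.012776

0.81548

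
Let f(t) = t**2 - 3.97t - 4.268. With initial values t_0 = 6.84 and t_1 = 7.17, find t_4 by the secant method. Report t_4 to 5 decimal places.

4.85913

Secant update: t_(k+1) = t_k − f(t_k)·(t_k − t_(k-1))/(f(t_k) − f(t_(k-1))).
f(t_0) = 15.362800, f(t_1) = 18.676000
t_2 = 7.170000 - (18.676000)·(7.170000 - 6.840000)/(18.676000 - (15.362800)) = 5.309841; f(t_2) = 2.846340
t_3 = 5.309841 - (2.846340)·(5.309841 - 7.170000)/(2.846340 - (18.676000)) = 4.975364; f(t_3) = 0.734054
t_4 = 4.975364 - (0.734054)·(4.975364 - 5.309841)/(0.734054 - (2.846340)) = 4.859128; f(t_4) = 0.052389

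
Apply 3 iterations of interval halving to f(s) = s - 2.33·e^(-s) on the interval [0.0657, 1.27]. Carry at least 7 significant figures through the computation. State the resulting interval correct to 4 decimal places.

f(0.065700) = -2.116139, f(1.270000) = 0.615662 (opposite signs)
step 1: m = 0.667850, f(m) = -0.526997 < 0 → root in [0.667850, 1.270000]
step 2: m = 0.968925, f(m) = 0.084712 > 0 → root in [0.667850, 0.968925]
step 3: m = 0.818388, f(m) = -0.209474 < 0 → root in [0.818388, 0.968925]

[0.8184, 0.9689]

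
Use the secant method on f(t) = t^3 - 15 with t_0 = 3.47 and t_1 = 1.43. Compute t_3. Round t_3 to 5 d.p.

2.73460

f(t_0) = 26.781923, f(t_1) = -12.075793
t_2 = 1.430000 - (-12.075793)·(1.430000 - 3.470000)/(-12.075793 - (26.781923)) = 2.063970; f(t_2) = -6.207548
t_3 = 2.063970 - (-6.207548)·(2.063970 - 1.430000)/(-6.207548 - (-12.075793)) = 2.734596; f(t_3) = 5.449347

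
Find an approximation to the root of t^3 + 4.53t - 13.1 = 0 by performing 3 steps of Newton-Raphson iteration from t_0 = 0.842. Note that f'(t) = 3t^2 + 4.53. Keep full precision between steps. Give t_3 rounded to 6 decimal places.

1.737461

Newton update: t ← t − f(t)/f'(t).
t_0 = 0.842000: f = -8.688792, f' = 6.656892 → t_1 = 0.842000 - (-8.688792)/(6.656892) = 2.147233
t_1 = 2.147233: f = 6.527011, f' = 18.361823 → t_2 = 2.147233 - (6.527011)/(18.361823) = 1.791766
t_2 = 1.791766: f = 0.769034, f' = 14.161278 → t_3 = 1.791766 - (0.769034)/(14.161278) = 1.737461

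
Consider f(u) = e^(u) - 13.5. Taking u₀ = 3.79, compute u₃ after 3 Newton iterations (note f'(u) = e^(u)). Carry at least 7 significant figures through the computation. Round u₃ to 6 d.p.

u_0 = 3.790000: f = 30.756400, f' = 44.256400 → u_1 = 3.790000 - (30.756400)/(44.256400) = 3.095041
u_1 = 3.095041: f = 8.588136, f' = 22.088136 → u_2 = 3.095041 - (8.588136)/(22.088136) = 2.706228
u_2 = 2.706228: f = 1.472699, f' = 14.972699 → u_3 = 2.706228 - (1.472699)/(14.972699) = 2.607870

2.607870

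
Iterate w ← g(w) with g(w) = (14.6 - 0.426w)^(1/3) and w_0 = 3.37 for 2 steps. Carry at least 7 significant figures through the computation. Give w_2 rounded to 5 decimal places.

2.38662

w_1 = g(3.370000) = 2.361204
w_2 = g(2.361204) = 2.386623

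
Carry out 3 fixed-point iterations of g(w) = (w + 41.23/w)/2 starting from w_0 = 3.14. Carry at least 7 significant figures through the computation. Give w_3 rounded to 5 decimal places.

6.42353

w_1 = g(3.140000) = 8.135287
w_2 = g(8.135287) = 6.601666
w_3 = g(6.601666) = 6.423530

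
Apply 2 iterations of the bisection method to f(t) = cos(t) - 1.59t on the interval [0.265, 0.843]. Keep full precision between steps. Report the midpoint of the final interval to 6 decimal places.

f(0.265000) = 0.543743, f(0.843000) = -0.675144 (opposite signs)
step 1: m = 0.554000, f(m) = -0.030433 < 0 → root in [0.265000, 0.554000]
step 2: m = 0.409500, f(m) = 0.266215 > 0 → root in [0.409500, 0.554000]
Midpoint of [0.409500, 0.554000] = 0.481750

0.481750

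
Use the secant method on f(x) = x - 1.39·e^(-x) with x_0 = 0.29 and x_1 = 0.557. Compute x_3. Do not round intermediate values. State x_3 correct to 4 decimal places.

0.6939

f(x_0) = -0.750086, f(x_1) = -0.239366
x_2 = 0.557000 - (-0.239366)·(0.557000 - 0.290000)/(-0.239366 - (-0.750086)) = 0.682138; f(x_2) = -0.020555
x_3 = 0.682138 - (-0.020555)·(0.682138 - 0.557000)/(-0.020555 - (-0.239366)) = 0.693894; f(x_3) = -0.000587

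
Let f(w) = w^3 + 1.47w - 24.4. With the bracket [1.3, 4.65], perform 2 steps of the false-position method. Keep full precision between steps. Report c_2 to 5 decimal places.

2.34711

f(1.300000) = -20.292000, f(4.650000) = 82.980125
step 1: c = 1.958243, f(c) = -14.012072 < 0 → new bracket [1.958243, 4.650000]
step 2: c = 2.347111, f(c) = -8.019682 < 0 → new bracket [2.347111, 4.650000]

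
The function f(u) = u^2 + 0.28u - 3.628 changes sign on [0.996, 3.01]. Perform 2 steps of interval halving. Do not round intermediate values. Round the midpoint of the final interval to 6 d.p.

f(0.996000) = -2.357104, f(3.010000) = 6.274900 (opposite signs)
step 1: m = 2.003000, f(m) = 0.944849 > 0 → root in [0.996000, 2.003000]
step 2: m = 1.499500, f(m) = -0.959640 < 0 → root in [1.499500, 2.003000]
Midpoint of [1.499500, 2.003000] = 1.751250

1.751250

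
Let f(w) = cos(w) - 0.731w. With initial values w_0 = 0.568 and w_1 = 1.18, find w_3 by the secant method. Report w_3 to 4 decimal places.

f(w_0) = 0.427771, f(w_1) = -0.481655
w_2 = 1.180000 - (-0.481655)·(1.180000 - 0.568000)/(-0.481655 - (0.427771)) = 0.855869; f(w_2) = 0.029922
w_3 = 0.855869 - (0.029922)·(0.855869 - 1.180000)/(0.029922 - (-0.481655)) = 0.874828; f(w_3) = 0.001630

0.8748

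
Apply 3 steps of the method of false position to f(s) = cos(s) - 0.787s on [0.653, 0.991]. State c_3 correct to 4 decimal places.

f(0.653000) = 0.280354, f(0.991000) = -0.232063
step 1: c = 0.837927, f(c) = 0.009557 > 0 → new bracket [0.837927, 0.991000]
step 2: c = 0.843981, f(c) = 0.000280 > 0 → new bracket [0.843981, 0.991000]
step 3: c = 0.844158, f(c) = 0.000008 > 0 → new bracket [0.844158, 0.991000]

0.8442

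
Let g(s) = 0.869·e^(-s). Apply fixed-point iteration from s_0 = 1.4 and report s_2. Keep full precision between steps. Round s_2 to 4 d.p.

0.7014

s_1 = g(1.400000) = 0.214293
s_2 = g(0.214293) = 0.701380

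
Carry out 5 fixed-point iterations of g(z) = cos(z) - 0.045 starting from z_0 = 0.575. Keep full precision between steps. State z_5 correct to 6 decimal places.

z_1 = g(0.575000) = 0.794192
z_2 = g(0.794192) = 0.655861
z_3 = g(0.655861) = 0.747523
z_4 = g(0.747523) = 0.688375
z_5 = g(0.688375) = 0.727279

0.727279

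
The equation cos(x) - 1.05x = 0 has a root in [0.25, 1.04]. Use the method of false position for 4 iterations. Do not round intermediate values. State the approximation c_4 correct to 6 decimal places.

f(0.250000) = 0.706412, f(1.040000) = -0.585780
step 1: c = 0.681875, f(c) = 0.060423 > 0 → new bracket [0.681875, 1.040000]
step 2: c = 0.715362, f(c) = 0.003726 > 0 → new bracket [0.715362, 1.040000]
step 3: c = 0.717414, f(c) = 0.000224 > 0 → new bracket [0.717414, 1.040000]
step 4: c = 0.717537, f(c) = 0.000013 > 0 → new bracket [0.717537, 1.040000]

0.717537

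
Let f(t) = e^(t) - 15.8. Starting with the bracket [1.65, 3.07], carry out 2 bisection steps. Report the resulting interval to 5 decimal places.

f(1.650000) = -10.593020, f(3.070000) = 5.741903 (opposite signs)
step 1: m = 2.360000, f(m) = -5.209049 < 0 → root in [2.360000, 3.070000]
step 2: m = 2.715000, f(m) = -0.695390 < 0 → root in [2.715000, 3.070000]

[2.71500, 3.07000]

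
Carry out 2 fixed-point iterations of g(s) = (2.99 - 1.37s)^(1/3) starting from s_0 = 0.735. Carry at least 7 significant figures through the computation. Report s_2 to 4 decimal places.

1.0826

s_1 = g(0.735000) = 1.256352
s_2 = g(1.256352) = 1.082590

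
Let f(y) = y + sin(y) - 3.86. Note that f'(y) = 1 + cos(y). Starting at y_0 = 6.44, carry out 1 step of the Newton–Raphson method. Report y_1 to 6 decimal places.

5.063468

Newton update: y ← y − f(y)/f'(y).
y_0 = 6.440000: f = 2.736173, f' = 1.987730 → y_1 = 6.440000 - (2.736173)/(1.987730) = 5.063468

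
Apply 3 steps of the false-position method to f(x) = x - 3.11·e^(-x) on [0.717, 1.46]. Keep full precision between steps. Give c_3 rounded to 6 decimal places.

f(0.717000) = -0.801348, f(1.460000) = 0.737745
step 1: c = 1.103852, f(c) = 0.072603 > 0 → new bracket [0.717000, 1.103852]
step 2: c = 1.071714, f(c) = 0.006785 > 0 → new bracket [0.717000, 1.071714]
step 3: c = 1.068736, f(c) = 0.000631 > 0 → new bracket [0.717000, 1.068736]

1.068736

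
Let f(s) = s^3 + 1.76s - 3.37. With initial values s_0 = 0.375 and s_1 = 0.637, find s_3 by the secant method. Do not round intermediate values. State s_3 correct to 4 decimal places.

f(s_0) = -2.657266, f(s_1) = -1.990405
s_2 = 0.637000 - (-1.990405)·(0.637000 - 0.375000)/(-1.990405 - (-2.657266)) = 1.419002; f(s_2) = 1.984698
s_3 = 1.419002 - (1.984698)·(1.419002 - 0.637000)/(1.984698 - (-1.990405)) = 1.028562; f(s_3) = -0.471573

1.0286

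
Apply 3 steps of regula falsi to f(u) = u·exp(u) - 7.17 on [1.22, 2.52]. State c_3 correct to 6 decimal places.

False-position update: c = (a·f(b) − b·f(a))/(f(b) − f(a)); replace the endpoint whose sign matches f(c).
f(1.220000) = -3.037631, f(2.520000) = 24.150064
step 1: c = 1.365247, f(c) = -1.822754 < 0 → new bracket [1.365247, 2.520000]
step 2: c = 1.446286, f(c) = -1.027170 < 0 → new bracket [1.446286, 2.520000]
step 3: c = 1.490091, f(c) = -0.557719 < 0 → new bracket [1.490091, 2.520000]

1.490091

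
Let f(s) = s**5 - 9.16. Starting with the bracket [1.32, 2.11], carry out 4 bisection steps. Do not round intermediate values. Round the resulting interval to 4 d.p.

[1.5175, 1.5669]

f(1.320000) = -5.152536, f(2.110000) = 32.662720 (opposite signs)
step 1: m = 1.715000, f(m) = 5.676130 > 0 → root in [1.320000, 1.715000]
step 2: m = 1.517500, f(m) = -1.112824 < 0 → root in [1.517500, 1.715000]
step 3: m = 1.616250, f(m) = 1.869166 > 0 → root in [1.517500, 1.616250]
step 4: m = 1.566875, f(m) = 0.284343 > 0 → root in [1.517500, 1.566875]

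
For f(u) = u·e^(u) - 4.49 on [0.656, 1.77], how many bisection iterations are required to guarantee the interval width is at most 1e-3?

11

Initial width b − a = 1.77 − 0.656 = 1.114000.
After n steps the width is (b−a)/2^n; need (b−a)/2^n ≤ 1e-3.
So n ≥ log₂(1.114000/1e-3) = log₂(1114.0000) ≈ 10.1215.
Hence n = 11.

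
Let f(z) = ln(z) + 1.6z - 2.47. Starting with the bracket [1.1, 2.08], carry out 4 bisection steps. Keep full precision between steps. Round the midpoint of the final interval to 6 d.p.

1.375625

f(1.100000) = -0.614690, f(2.080000) = 1.590368 (opposite signs)
step 1: m = 1.590000, f(m) = 0.537734 > 0 → root in [1.100000, 1.590000]
step 2: m = 1.345000, f(m) = -0.021606 < 0 → root in [1.345000, 1.590000]
step 3: m = 1.467500, f(m) = 0.261560 > 0 → root in [1.345000, 1.467500]
step 4: m = 1.406250, f(m) = 0.120927 > 0 → root in [1.345000, 1.406250]
Midpoint of [1.345000, 1.406250] = 1.375625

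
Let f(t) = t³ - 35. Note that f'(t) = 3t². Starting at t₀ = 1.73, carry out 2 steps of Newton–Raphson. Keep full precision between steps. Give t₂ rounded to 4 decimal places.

Newton update: t ← t − f(t)/f'(t).
t_0 = 1.730000: f = -29.822283, f' = 8.978700 → t_1 = 1.730000 - (-29.822283)/(8.978700) = 5.051448
t_1 = 5.051448: f = 93.898421, f' = 76.551373 → t_2 = 5.051448 - (93.898421)/(76.551373) = 3.824841

3.8248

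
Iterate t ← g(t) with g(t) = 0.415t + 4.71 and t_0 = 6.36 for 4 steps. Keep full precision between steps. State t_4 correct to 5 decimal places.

t_1 = g(6.360000) = 7.349400
t_2 = g(7.349400) = 7.760001
t_3 = g(7.760001) = 7.930400
t_4 = g(7.930400) = 8.001116

8.00112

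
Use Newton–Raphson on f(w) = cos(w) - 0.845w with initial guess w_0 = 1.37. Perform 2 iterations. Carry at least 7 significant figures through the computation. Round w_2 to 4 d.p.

0.8134

f'(w) = -sin(w) - 0.845
w_0 = 1.370000: f = -0.958200, f' = -1.824908 → w_1 = 1.370000 - (-0.958200)/(-1.824908) = 0.844932
w_1 = 0.844932: f = -0.050186, f' = -1.592926 → w_2 = 0.844932 - (-0.050186)/(-1.592926) = 0.813427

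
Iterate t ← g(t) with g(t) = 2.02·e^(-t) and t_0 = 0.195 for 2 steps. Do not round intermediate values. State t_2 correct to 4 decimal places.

0.3833

t_1 = g(0.195000) = 1.662126
t_2 = g(1.662126) = 0.383265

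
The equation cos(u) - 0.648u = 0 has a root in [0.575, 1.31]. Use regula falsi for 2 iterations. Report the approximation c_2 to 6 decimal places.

f(0.575000) = 0.466592, f(1.310000) = -0.591030
step 1: c = 0.899261, f(c) = 0.039468 > 0 → new bracket [0.899261, 1.310000]
step 2: c = 0.924972, f(c) = 0.002475 > 0 → new bracket [0.924972, 1.310000]

0.924972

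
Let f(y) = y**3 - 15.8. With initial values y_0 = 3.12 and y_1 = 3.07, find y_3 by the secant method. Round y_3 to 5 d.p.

Secant update: y_(k+1) = y_k − f(y_k)·(y_k − y_(k-1))/(f(y_k) − f(y_(k-1))).
f(y_0) = 14.571328, f(y_1) = 13.134443
y_2 = 3.070000 - (13.134443)·(3.070000 - 3.120000)/(13.134443 - (14.571328)) = 2.612954; f(y_2) = 2.040024
y_3 = 2.612954 - (2.040024)·(2.612954 - 3.070000)/(2.040024 - (13.134443)) = 2.528913; f(y_3) = 0.373421

2.52891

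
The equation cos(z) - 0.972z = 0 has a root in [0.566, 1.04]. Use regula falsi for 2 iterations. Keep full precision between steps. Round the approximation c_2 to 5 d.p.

0.75101

f(0.566000) = 0.293901, f(1.040000) = -0.504660
step 1: c = 0.740450, f(c) = 0.018447 > 0 → new bracket [0.740450, 1.040000]
step 2: c = 0.751014, f(c) = 0.001012 > 0 → new bracket [0.751014, 1.040000]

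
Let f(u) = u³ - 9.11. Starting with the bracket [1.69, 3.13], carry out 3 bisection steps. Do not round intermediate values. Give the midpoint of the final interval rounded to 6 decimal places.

f(1.690000) = -4.283191, f(3.130000) = 21.554297 (opposite signs)
step 1: m = 2.410000, f(m) = 4.887521 > 0 → root in [1.690000, 2.410000]
step 2: m = 2.050000, f(m) = -0.494875 < 0 → root in [2.050000, 2.410000]
step 3: m = 2.230000, f(m) = 1.979567 > 0 → root in [2.050000, 2.230000]
Midpoint of [2.050000, 2.230000] = 2.140000

2.140000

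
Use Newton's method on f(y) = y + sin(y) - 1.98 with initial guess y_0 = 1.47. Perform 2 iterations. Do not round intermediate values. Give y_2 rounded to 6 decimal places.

1.091176

f'(y) = 1 + cos(y)
y_0 = 1.470000: f = 0.484924, f' = 1.100626 → y_1 = 1.470000 - (0.484924)/(1.100626) = 1.029410
y_1 = 1.029410: f = -0.093594, f' = 1.515324 → y_2 = 1.029410 - (-0.093594)/(1.515324) = 1.091176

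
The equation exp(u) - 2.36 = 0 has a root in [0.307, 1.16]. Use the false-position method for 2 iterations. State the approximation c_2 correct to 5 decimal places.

0.84629

False-position update: c = (a·f(b) − b·f(a))/(f(b) − f(a)); replace the endpoint whose sign matches f(c).
f(0.307000) = -1.000659, f(1.160000) = 0.829933
step 1: c = 0.773276, f(c) = -0.193146 < 0 → new bracket [0.773276, 1.160000]
step 2: c = 0.846285, f(c) = -0.029028 < 0 → new bracket [0.846285, 1.160000]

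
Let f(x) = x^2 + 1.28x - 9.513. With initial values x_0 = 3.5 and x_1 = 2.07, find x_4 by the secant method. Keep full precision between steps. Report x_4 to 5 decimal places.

f(x_0) = 7.217000, f(x_1) = -2.578500
x_2 = 2.070000 - (-2.578500)·(2.070000 - 3.500000)/(-2.578500 - (7.217000)) = 2.446423; f(x_2) = -0.396591
x_3 = 2.446423 - (-0.396591)·(2.446423 - 2.070000)/(-0.396591 - (-2.578500)) = 2.514843; f(x_3) = 0.030436
x_4 = 2.514843 - (0.030436)·(2.514843 - 2.446423)/(0.030436 - (-0.396591)) = 2.509967; f(x_4) = -0.000310

2.50997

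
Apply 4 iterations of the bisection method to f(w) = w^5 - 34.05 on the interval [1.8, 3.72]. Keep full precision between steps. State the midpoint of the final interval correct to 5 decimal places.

1.98000

f(1.800000) = -15.154320, f(3.720000) = 678.334890 (opposite signs)
step 1: m = 2.760000, f(m) = 126.106810 > 0 → root in [1.800000, 2.760000]
step 2: m = 2.280000, f(m) = 27.563267 > 0 → root in [1.800000, 2.280000]
step 3: m = 2.040000, f(m) = 1.280586 > 0 → root in [1.800000, 2.040000]
step 4: m = 1.920000, f(m) = -7.958074 < 0 → root in [1.920000, 2.040000]
Midpoint of [1.920000, 2.040000] = 1.980000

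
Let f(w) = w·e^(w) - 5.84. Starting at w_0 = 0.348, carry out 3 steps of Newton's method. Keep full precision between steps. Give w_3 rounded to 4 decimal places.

1.8862

f'(w) = (w + 1)·e^(w)
w_0 = 0.348000: f = -5.347151, f' = 1.909081 → w_1 = 0.348000 - (-5.347151)/(1.909081) = 3.148903
w_1 = 3.148903: f = 67.562451, f' = 96.712933 → w_2 = 3.148903 - (67.562451)/(96.712933) = 2.450316
w_2 = 2.450316: f = 22.564069, f' = 39.996074 → w_3 = 2.450316 - (22.564069)/(39.996074) = 1.886158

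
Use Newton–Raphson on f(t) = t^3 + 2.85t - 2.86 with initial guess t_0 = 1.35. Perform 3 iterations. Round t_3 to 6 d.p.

0.814181

Newton update: t ← t − f(t)/f'(t).
f'(t) = 3t^2 + 2.85
t_0 = 1.350000: f = 3.447875, f' = 8.317500 → t_1 = 1.350000 - (3.447875)/(8.317500) = 0.935467
t_1 = 0.935467: f = 0.624709, f' = 5.475298 → t_2 = 0.935467 - (0.624709)/(5.475298) = 0.821372
t_2 = 0.821372: f = 0.035048, f' = 4.873954 → t_3 = 0.821372 - (0.035048)/(4.873954) = 0.814181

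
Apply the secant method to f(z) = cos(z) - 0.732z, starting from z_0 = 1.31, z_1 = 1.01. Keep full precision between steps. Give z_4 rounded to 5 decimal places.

0.87533

f(z_0) = -0.701070, f(z_1) = -0.207459
z_2 = 1.010000 - (-0.207459)·(1.010000 - 1.310000)/(-0.207459 - (-0.701070)) = 0.883913; f(z_2) = -0.012894
z_3 = 0.883913 - (-0.012894)·(0.883913 - 1.010000)/(-0.012894 - (-0.207459)) = 0.875557; f(z_3) = -0.000339
z_4 = 0.875557 - (-0.000339)·(0.875557 - 0.883913)/(-0.000339 - (-0.012894)) = 0.875332; f(z_4) = -0.000001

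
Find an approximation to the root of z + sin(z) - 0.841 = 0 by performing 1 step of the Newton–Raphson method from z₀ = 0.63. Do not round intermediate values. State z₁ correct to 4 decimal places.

f'(z) = 1 + cos(z)
z_0 = 0.630000: f = 0.378145, f' = 1.808028 → z_1 = 0.630000 - (0.378145)/(1.808028) = 0.420852

0.4209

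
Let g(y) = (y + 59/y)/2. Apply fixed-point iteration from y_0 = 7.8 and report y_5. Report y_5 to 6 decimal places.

y_1 = g(7.800000) = 7.682051
y_2 = g(7.682051) = 7.681146
y_3 = g(7.681146) = 7.681146
y_4 = g(7.681146) = 7.681146
y_5 = g(7.681146) = 7.681146

7.681146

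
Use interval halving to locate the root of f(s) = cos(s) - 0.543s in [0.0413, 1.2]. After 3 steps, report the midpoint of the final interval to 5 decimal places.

0.98274

f(0.041300) = 0.976721, f(1.200000) = -0.289242 (opposite signs)
step 1: m = 0.620650, f(m) = 0.476488 > 0 → root in [0.620650, 1.200000]
step 2: m = 0.910325, f(m) = 0.119183 > 0 → root in [0.910325, 1.200000]
step 3: m = 1.055163, f(m) = -0.079867 < 0 → root in [0.910325, 1.055163]
Midpoint of [0.910325, 1.055163] = 0.982744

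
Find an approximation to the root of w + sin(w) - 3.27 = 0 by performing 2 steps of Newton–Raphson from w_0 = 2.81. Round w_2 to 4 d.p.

Newton update: w ← w − f(w)/f'(w).
f'(w) = 1 + cos(w)
w_0 = 2.810000: f = -0.134451, f' = 0.054475 → w_1 = 2.810000 - (-0.134451)/(0.054475) = 5.278119
w_1 = 5.278119: f = 1.163922, f' = 1.536033 → w_2 = 5.278119 - (1.163922)/(1.536033) = 4.520374

4.5204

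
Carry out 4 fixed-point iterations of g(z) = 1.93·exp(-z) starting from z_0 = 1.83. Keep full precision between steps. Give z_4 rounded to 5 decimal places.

z_1 = g(1.830000) = 0.309598
z_2 = g(0.309598) = 1.416122
z_3 = g(1.416122) = 0.468321
z_4 = g(0.468321) = 1.208281

1.20828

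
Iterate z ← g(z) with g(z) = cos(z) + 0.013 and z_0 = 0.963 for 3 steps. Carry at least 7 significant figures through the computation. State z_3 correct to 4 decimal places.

0.6751

z_1 = g(0.963000) = 0.584060
z_2 = g(0.584060) = 0.847231
z_3 = g(0.847231) = 0.675061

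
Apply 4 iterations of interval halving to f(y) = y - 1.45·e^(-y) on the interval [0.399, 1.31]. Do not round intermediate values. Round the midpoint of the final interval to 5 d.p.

f(0.399000) = -0.573937, f(1.310000) = 0.918761 (opposite signs)
step 1: m = 0.854500, f(m) = 0.237531 > 0 → root in [0.399000, 0.854500]
step 2: m = 0.626750, f(m) = -0.148022 < 0 → root in [0.626750, 0.854500]
step 3: m = 0.740625, f(m) = 0.049242 > 0 → root in [0.626750, 0.740625]
step 4: m = 0.683688, f(m) = -0.048203 < 0 → root in [0.683688, 0.740625]
Midpoint of [0.683688, 0.740625] = 0.712156

0.71216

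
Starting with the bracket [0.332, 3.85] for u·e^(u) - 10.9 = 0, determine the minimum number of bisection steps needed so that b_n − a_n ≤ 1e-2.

9

Initial width b − a = 3.85 − 0.332 = 3.518000.
After n steps the width is (b−a)/2^n; need (b−a)/2^n ≤ 1e-2.
So n ≥ log₂(3.518000/1e-2) = log₂(351.8000) ≈ 8.4586.
Hence n = 9.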